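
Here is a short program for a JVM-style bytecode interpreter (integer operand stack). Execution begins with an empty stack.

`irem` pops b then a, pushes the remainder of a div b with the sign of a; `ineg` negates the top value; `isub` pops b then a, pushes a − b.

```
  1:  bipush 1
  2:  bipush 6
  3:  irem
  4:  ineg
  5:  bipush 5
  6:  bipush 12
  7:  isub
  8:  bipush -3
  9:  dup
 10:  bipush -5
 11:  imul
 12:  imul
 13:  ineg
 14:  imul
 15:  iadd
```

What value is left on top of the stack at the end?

-316

bipush 1   1
bipush 6   1 6
irem       1
ineg       -1
bipush 5   -1 5
bipush 12  -1 5 12
isub       -1 -7
bipush -3  -1 -7 -3
dup        -1 -7 -3 -3
bipush -5  -1 -7 -3 -3 -5
imul       -1 -7 -3 15
imul       -1 -7 -45
ineg       -1 -7 45
imul       -1 -315
iadd       -316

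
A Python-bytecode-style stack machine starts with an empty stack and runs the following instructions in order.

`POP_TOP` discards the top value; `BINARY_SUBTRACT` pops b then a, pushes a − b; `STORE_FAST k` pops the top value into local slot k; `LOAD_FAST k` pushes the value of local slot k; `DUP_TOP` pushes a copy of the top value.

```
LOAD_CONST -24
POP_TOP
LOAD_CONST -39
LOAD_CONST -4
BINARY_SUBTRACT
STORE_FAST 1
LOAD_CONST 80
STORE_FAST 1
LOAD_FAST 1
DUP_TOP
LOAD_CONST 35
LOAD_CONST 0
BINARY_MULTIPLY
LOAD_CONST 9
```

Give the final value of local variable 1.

80

LOAD_CONST -24  -> -24
POP_TOP         -> (empty)
LOAD_CONST -39  -> -39
LOAD_CONST -4   -> -39 -4
BINARY_SUBTRACT -> -35
STORE_FAST 1    -> (empty)
LOAD_CONST 80   -> 80
STORE_FAST 1    -> (empty)
LOAD_FAST 1     -> 80
DUP_TOP         -> 80 80
LOAD_CONST 35   -> 80 80 35
LOAD_CONST 0    -> 80 80 35 0
BINARY_MULTIPLY -> 80 80 0
LOAD_CONST 9    -> 80 80 0 9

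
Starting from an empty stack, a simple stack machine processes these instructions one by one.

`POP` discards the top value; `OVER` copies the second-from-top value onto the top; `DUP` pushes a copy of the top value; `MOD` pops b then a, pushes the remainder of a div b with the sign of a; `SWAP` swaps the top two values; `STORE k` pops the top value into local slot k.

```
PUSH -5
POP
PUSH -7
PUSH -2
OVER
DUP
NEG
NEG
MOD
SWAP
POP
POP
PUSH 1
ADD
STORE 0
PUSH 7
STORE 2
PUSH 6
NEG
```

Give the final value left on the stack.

PUSH -5 → -5
POP     → (empty)
PUSH -7 → -7
PUSH -2 → -7 -2
OVER    → -7 -2 -7
DUP     → -7 -2 -7 -7
NEG     → -7 -2 -7 7
NEG     → -7 -2 -7 -7
MOD     → -7 -2 0
SWAP    → -7 0 -2
POP     → -7 0
POP     → -7
PUSH 1  → -7 1
ADD     → -6
STORE 0 → (empty)
PUSH 7  → 7
STORE 2 → (empty)
PUSH 6  → 6
NEG     → -6

-6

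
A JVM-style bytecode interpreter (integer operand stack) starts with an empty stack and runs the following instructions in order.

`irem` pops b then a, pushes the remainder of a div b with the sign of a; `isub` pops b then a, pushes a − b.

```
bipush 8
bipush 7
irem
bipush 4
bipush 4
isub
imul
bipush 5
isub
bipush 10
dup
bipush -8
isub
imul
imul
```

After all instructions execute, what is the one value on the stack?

bipush 8  → [8]
bipush 7  → [8, 7]
irem      → [1]
bipush 4  → [1, 4]
bipush 4  → [1, 4, 4]
isub      → [1, 0]
imul      → [0]
bipush 5  → [0, 5]
isub      → [-5]
bipush 10 → [-5, 10]
dup       → [-5, 10, 10]
bipush -8 → [-5, 10, 10, -8]
isub      → [-5, 10, 18]
imul      → [-5, 180]
imul      → [-900]

-900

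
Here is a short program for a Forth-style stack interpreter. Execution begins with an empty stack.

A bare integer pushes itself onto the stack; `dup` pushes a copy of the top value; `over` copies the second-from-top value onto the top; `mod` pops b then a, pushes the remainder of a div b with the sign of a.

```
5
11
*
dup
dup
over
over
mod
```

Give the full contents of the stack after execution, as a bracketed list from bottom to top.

5    → [5]
11   → [5, 11]
*    → [55]
dup  → [55, 55]
dup  → [55, 55, 55]
over → [55, 55, 55, 55]
over → [55, 55, 55, 55, 55]
mod  → [55, 55, 55, 0]

[55, 55, 55, 0]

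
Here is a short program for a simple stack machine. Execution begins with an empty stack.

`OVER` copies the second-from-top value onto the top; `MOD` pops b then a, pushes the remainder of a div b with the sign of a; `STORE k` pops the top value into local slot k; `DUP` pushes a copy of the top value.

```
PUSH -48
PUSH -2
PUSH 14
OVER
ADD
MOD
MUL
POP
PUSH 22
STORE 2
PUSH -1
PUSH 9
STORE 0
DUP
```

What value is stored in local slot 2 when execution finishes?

PUSH -48 → [-48]
PUSH -2  → [-48, -2]
PUSH 14  → [-48, -2, 14]
OVER     → [-48, -2, 14, -2]
ADD      → [-48, -2, 12]
MOD      → [-48, -2]
MUL      → [96]
POP      → []
PUSH 22  → [22]
STORE 2  → []
PUSH -1  → [-1]
PUSH 9   → [-1, 9]
STORE 0  → [-1]
DUP      → [-1, -1]

22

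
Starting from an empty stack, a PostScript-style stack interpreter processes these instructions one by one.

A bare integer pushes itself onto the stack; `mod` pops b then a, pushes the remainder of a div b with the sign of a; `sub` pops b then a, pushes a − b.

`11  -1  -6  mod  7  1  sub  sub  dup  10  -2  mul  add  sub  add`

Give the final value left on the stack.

11  : [11]
-1  : [11, -1]
-6  : [11, -1, -6]
mod : [11, -1]
7   : [11, -1, 7]
1   : [11, -1, 7, 1]
sub : [11, -1, 6]
sub : [11, -7]
dup : [11, -7, -7]
10  : [11, -7, -7, 10]
-2  : [11, -7, -7, 10, -2]
mul : [11, -7, -7, -20]
add : [11, -7, -27]
sub : [11, 20]
add : [31]

31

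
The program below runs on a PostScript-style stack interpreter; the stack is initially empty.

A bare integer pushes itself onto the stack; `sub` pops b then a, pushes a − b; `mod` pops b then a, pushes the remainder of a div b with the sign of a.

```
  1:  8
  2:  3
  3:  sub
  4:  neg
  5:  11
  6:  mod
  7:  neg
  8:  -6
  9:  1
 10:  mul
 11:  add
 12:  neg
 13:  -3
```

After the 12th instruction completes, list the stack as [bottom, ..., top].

8   -> [8]
3   -> [8, 3]
sub -> [5]
neg -> [-5]
11  -> [-5, 11]
mod -> [-5]
neg -> [5]
-6  -> [5, -6]
1   -> [5, -6, 1]
mul -> [5, -6]
add -> [-1]
neg -> [1]

[1]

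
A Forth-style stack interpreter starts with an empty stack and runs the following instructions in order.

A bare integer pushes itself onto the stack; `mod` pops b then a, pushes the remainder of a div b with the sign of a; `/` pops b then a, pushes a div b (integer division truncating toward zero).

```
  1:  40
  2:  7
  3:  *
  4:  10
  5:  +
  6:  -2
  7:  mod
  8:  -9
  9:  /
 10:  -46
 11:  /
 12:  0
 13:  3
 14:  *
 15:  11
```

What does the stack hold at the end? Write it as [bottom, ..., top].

40  -> [40]
7   -> [40, 7]
*   -> [280]
10  -> [280, 10]
+   -> [290]
-2  -> [290, -2]
mod -> [0]
-9  -> [0, -9]
/   -> [0]
-46 -> [0, -46]
/   -> [0]
0   -> [0, 0]
3   -> [0, 0, 3]
*   -> [0, 0]
11  -> [0, 0, 11]

[0, 0, 11]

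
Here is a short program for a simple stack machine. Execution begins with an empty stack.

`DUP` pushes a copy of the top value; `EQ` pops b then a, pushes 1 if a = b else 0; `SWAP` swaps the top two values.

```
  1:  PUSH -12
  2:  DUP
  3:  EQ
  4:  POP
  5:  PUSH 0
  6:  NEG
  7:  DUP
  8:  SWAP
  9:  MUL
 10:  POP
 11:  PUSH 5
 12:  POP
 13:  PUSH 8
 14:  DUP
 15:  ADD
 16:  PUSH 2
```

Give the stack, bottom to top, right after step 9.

PUSH -12 → [-12]
DUP      → [-12, -12]
EQ       → [1]
POP      → []
PUSH 0   → [0]
NEG      → [0]
DUP      → [0, 0]
SWAP     → [0, 0]
MUL      → [0]

[0]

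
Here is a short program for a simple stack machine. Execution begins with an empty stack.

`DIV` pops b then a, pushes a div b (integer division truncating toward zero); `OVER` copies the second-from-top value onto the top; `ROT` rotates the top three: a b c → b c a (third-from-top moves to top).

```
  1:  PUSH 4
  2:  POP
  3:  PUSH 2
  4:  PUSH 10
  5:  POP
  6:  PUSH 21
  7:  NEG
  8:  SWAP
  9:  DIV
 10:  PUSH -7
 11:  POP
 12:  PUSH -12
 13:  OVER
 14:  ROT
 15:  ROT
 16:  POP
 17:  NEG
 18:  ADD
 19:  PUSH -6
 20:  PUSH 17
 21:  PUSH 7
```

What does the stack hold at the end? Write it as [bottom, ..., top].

PUSH 4   -> 4
POP      -> (empty)
PUSH 2   -> 2
PUSH 10  -> 2 10
POP      -> 2
PUSH 21  -> 2 21
NEG      -> 2 -21
SWAP     -> -21 2
DIV      -> -10
PUSH -7  -> -10 -7
POP      -> -10
PUSH -12 -> -10 -12
OVER     -> -10 -12 -10
ROT      -> -12 -10 -10
ROT      -> -10 -10 -12
POP      -> -10 -10
NEG      -> -10 10
ADD      -> 0
PUSH -6  -> 0 -6
PUSH 17  -> 0 -6 17
PUSH 7   -> 0 -6 17 7

[0, -6, 17, 7]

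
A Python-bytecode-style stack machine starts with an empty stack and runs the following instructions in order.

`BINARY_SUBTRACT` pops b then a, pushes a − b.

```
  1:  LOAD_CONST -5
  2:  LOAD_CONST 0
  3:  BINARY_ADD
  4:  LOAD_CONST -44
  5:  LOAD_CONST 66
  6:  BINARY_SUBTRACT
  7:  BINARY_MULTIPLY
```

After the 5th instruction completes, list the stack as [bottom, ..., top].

[-5, -44, 66]

LOAD_CONST -5  -> -5
LOAD_CONST 0   -> -5 0
BINARY_ADD     -> -5
LOAD_CONST -44 -> -5 -44
LOAD_CONST 66  -> -5 -44 66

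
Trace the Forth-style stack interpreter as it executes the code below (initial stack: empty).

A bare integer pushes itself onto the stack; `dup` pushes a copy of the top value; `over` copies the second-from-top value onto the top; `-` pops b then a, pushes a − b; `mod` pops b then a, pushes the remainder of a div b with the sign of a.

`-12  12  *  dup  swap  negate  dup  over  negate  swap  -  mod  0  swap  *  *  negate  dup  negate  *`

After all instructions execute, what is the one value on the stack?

-12    : -12
12     : -12 12
*      : -144
dup    : -144 -144
swap   : -144 -144
negate : -144 144
dup    : -144 144 144
over   : -144 144 144 144
negate : -144 144 144 -144
swap   : -144 144 -144 144
-      : -144 144 -288
mod    : -144 144
0      : -144 144 0
swap   : -144 0 144
*      : -144 0
*      : 0
negate : 0
dup    : 0 0
negate : 0 0
*      : 0

0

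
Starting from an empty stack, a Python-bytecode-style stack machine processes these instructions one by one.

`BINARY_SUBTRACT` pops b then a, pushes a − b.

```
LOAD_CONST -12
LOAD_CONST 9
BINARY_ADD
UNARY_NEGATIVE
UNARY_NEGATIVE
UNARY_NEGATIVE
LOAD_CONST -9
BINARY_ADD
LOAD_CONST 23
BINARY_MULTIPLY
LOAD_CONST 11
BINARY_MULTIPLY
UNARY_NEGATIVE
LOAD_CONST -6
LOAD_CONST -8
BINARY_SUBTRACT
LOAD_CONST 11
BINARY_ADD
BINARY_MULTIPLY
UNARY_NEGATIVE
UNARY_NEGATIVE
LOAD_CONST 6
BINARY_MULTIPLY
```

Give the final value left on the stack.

118404

LOAD_CONST -12  → [-12]
LOAD_CONST 9    → [-12, 9]
BINARY_ADD      → [-3]
UNARY_NEGATIVE  → [3]
UNARY_NEGATIVE  → [-3]
UNARY_NEGATIVE  → [3]
LOAD_CONST -9   → [3, -9]
BINARY_ADD      → [-6]
LOAD_CONST 23   → [-6, 23]
BINARY_MULTIPLY → [-138]
LOAD_CONST 11   → [-138, 11]
BINARY_MULTIPLY → [-1518]
UNARY_NEGATIVE  → [1518]
LOAD_CONST -6   → [1518, -6]
LOAD_CONST -8   → [1518, -6, -8]
BINARY_SUBTRACT → [1518, 2]
LOAD_CONST 11   → [1518, 2, 11]
BINARY_ADD      → [1518, 13]
BINARY_MULTIPLY → [19734]
UNARY_NEGATIVE  → [-19734]
UNARY_NEGATIVE  → [19734]
LOAD_CONST 6    → [19734, 6]
BINARY_MULTIPLY → [118404]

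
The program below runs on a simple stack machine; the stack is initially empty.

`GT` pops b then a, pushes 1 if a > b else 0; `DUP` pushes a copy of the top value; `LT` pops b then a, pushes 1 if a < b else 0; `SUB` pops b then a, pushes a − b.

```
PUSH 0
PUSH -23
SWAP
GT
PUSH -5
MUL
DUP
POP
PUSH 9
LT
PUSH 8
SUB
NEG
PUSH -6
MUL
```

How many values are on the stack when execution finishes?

PUSH 0   -> 0
PUSH -23 -> 0 -23
SWAP     -> -23 0
GT       -> 0
PUSH -5  -> 0 -5
MUL      -> 0
DUP      -> 0 0
POP      -> 0
PUSH 9   -> 0 9
LT       -> 1
PUSH 8   -> 1 8
SUB      -> -7
NEG      -> 7
PUSH -6  -> 7 -6
MUL      -> -42

1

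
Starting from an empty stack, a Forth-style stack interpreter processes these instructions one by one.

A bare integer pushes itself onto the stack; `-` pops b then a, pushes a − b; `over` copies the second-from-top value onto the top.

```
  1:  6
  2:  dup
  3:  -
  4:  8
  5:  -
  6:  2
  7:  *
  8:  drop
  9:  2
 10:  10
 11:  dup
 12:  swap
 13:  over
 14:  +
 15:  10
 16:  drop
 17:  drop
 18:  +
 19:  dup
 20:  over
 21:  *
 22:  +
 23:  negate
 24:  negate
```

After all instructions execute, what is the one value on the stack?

6      -> 6
dup    -> 6 6
-      -> 0
8      -> 0 8
-      -> -8
2      -> -8 2
*      -> -16
drop   -> (empty)
2      -> 2
10     -> 2 10
dup    -> 2 10 10
swap   -> 2 10 10
over   -> 2 10 10 10
+      -> 2 10 20
10     -> 2 10 20 10
drop   -> 2 10 20
drop   -> 2 10
+      -> 12
dup    -> 12 12
over   -> 12 12 12
*      -> 12 144
+      -> 156
negate -> -156
negate -> 156

156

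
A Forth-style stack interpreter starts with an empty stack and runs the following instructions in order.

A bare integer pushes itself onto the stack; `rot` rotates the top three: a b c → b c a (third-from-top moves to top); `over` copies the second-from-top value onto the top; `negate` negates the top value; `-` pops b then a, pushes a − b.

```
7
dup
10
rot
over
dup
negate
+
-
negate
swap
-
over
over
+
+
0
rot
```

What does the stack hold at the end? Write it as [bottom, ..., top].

7      → [7]
dup    → [7, 7]
10     → [7, 7, 10]
rot    → [7, 10, 7]
over   → [7, 10, 7, 10]
dup    → [7, 10, 7, 10, 10]
negate → [7, 10, 7, 10, -10]
+      → [7, 10, 7, 0]
-      → [7, 10, 7]
negate → [7, 10, -7]
swap   → [7, -7, 10]
-      → [7, -17]
over   → [7, -17, 7]
over   → [7, -17, 7, -17]
+      → [7, -17, -10]
+      → [7, -27]
0      → [7, -27, 0]
rot    → [-27, 0, 7]

[-27, 0, 7]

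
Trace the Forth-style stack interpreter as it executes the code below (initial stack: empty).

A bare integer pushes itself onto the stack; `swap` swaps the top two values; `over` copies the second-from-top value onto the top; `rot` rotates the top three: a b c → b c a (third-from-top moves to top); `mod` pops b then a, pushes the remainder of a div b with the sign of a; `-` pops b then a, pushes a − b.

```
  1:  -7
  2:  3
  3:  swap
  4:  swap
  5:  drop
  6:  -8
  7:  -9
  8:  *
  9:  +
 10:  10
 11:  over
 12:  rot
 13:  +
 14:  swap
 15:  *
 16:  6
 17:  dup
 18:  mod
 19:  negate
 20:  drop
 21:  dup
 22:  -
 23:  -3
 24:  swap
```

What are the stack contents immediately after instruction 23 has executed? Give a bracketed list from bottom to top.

[0, -3]

-7     : [-7]
3      : [-7, 3]
swap   : [3, -7]
swap   : [-7, 3]
drop   : [-7]
-8     : [-7, -8]
-9     : [-7, -8, -9]
*      : [-7, 72]
+      : [65]
10     : [65, 10]
over   : [65, 10, 65]
rot    : [10, 65, 65]
+      : [10, 130]
swap   : [130, 10]
*      : [1300]
6      : [1300, 6]
dup    : [1300, 6, 6]
mod    : [1300, 0]
negate : [1300, 0]
drop   : [1300]
dup    : [1300, 1300]
-      : [0]
-3     : [0, -3]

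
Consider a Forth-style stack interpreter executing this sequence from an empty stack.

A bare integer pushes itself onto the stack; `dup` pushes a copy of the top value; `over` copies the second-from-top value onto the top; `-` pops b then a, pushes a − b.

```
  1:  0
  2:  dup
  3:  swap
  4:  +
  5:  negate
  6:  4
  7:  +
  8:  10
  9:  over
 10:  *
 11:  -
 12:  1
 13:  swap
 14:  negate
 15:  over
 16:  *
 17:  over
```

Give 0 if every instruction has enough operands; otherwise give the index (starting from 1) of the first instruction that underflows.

0      -> [0]
dup    -> [0, 0]
swap   -> [0, 0]
+      -> [0]
negate -> [0]
4      -> [0, 4]
+      -> [4]
10     -> [4, 10]
over   -> [4, 10, 4]
*      -> [4, 40]
-      -> [-36]
1      -> [-36, 1]
swap   -> [1, -36]
negate -> [1, 36]
over   -> [1, 36, 1]
*      -> [1, 36]
over   -> [1, 36, 1]

0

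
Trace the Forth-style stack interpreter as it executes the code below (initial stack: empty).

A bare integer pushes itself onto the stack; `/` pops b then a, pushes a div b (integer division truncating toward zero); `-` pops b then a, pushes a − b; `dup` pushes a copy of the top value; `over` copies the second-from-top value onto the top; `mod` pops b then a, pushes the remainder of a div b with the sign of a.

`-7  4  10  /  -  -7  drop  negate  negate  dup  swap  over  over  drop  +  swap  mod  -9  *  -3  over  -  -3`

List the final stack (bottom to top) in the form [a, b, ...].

-7     -> [-7]
4      -> [-7, 4]
10     -> [-7, 4, 10]
/      -> [-7, 0]
-      -> [-7]
-7     -> [-7, -7]
drop   -> [-7]
negate -> [7]
negate -> [-7]
dup    -> [-7, -7]
swap   -> [-7, -7]
over   -> [-7, -7, -7]
over   -> [-7, -7, -7, -7]
drop   -> [-7, -7, -7]
+      -> [-7, -14]
swap   -> [-14, -7]
mod    -> [0]
-9     -> [0, -9]
*      -> [0]
-3     -> [0, -3]
over   -> [0, -3, 0]
-      -> [0, -3]
-3     -> [0, -3, -3]

[0, -3, -3]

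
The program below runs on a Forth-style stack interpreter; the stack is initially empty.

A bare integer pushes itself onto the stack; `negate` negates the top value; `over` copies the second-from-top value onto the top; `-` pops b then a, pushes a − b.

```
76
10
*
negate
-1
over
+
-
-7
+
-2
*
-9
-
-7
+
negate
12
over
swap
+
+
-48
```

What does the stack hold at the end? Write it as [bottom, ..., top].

76      76
10      76 10
*       760
negate  -760
-1      -760 -1
over    -760 -1 -760
+       -760 -761
-       1
-7      1 -7
+       -6
-2      -6 -2
*       12
-9      12 -9
-       21
-7      21 -7
+       14
negate  -14
12      -14 12
over    -14 12 -14
swap    -14 -14 12
+       -14 -2
+       -16
-48     -16 -48

[-16, -48]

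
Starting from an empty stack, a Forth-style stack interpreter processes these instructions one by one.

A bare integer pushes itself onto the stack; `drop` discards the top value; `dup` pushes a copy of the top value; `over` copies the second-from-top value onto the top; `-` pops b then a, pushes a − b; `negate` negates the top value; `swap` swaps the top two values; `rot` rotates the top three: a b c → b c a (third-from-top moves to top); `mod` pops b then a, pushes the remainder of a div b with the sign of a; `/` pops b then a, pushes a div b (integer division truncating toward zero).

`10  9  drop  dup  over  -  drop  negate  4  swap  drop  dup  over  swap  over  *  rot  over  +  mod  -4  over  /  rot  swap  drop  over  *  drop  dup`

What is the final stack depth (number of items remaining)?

10     : [10]
9      : [10, 9]
drop   : [10]
dup    : [10, 10]
over   : [10, 10, 10]
-      : [10, 0]
drop   : [10]
negate : [-10]
4      : [-10, 4]
swap   : [4, -10]
drop   : [4]
dup    : [4, 4]
over   : [4, 4, 4]
swap   : [4, 4, 4]
over   : [4, 4, 4, 4]
*      : [4, 4, 16]
rot    : [4, 16, 4]
over   : [4, 16, 4, 16]
+      : [4, 16, 20]
mod    : [4, 16]
-4     : [4, 16, -4]
over   : [4, 16, -4, 16]
/      : [4, 16, 0]
rot    : [16, 0, 4]
swap   : [16, 4, 0]
drop   : [16, 4]
over   : [16, 4, 16]
*      : [16, 64]
drop   : [16]
dup    : [16, 16]

2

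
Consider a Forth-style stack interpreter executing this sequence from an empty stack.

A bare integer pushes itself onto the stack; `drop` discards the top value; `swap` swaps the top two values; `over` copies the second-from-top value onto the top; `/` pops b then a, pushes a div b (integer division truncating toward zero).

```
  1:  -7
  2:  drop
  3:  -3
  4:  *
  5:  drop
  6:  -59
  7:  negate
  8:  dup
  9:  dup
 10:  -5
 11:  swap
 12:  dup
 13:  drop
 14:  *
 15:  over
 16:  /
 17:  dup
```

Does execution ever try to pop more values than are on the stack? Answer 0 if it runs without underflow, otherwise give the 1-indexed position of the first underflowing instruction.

4

-7   : -7
drop : (empty)
-3   : -3
*  — needs 2 operands, stack has 1 → underflow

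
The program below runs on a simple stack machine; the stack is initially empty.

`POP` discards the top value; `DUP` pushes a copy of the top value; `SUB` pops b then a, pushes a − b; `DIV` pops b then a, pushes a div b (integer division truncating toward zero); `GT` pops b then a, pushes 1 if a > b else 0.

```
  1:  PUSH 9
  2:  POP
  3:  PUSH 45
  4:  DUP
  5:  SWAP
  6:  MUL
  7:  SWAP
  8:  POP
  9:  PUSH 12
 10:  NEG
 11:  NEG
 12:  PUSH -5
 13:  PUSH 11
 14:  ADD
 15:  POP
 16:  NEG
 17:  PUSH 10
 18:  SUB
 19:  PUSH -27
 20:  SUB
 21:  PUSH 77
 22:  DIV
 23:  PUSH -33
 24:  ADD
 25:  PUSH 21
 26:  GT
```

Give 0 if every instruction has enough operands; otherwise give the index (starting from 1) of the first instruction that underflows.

7

PUSH 9  → 9
POP     → (empty)
PUSH 45 → 45
DUP     → 45 45
SWAP    → 45 45
MUL     → 2025
SWAP  — needs 2 operands, stack has 1 → underflow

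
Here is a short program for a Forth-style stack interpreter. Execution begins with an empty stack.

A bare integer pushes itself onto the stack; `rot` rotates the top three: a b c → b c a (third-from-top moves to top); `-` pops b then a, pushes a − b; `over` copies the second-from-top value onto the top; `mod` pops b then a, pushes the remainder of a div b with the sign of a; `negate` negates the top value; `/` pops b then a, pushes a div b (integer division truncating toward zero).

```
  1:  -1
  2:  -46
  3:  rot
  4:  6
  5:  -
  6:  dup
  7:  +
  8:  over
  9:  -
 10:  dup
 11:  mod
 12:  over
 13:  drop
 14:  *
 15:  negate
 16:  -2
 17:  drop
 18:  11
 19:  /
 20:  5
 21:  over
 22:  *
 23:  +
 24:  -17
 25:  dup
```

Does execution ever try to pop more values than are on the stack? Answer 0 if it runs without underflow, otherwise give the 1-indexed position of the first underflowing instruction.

3

-1  : -1
-46 : -1 -46
rot  — needs 3 operands, stack has 2 → underflow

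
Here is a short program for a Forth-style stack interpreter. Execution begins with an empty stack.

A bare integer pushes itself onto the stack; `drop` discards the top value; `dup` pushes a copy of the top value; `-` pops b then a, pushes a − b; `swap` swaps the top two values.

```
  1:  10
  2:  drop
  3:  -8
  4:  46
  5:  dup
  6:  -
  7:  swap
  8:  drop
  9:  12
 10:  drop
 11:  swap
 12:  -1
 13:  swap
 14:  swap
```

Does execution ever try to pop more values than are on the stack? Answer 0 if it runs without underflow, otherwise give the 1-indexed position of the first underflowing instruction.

10    [10]
drop  []
-8    [-8]
46    [-8, 46]
dup   [-8, 46, 46]
-     [-8, 0]
swap  [0, -8]
drop  [0]
12    [0, 12]
drop  [0]
swap  — needs 2 operands, stack has 1 → underflow

11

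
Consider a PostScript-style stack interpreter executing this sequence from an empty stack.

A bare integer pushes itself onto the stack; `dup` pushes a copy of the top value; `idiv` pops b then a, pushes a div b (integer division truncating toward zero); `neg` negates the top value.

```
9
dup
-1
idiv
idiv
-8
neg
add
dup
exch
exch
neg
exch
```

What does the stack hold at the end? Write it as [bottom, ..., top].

9    : 9
dup  : 9 9
-1   : 9 9 -1
idiv : 9 -9
idiv : -1
-8   : -1 -8
neg  : -1 8
add  : 7
dup  : 7 7
exch : 7 7
exch : 7 7
neg  : 7 -7
exch : -7 7

[-7, 7]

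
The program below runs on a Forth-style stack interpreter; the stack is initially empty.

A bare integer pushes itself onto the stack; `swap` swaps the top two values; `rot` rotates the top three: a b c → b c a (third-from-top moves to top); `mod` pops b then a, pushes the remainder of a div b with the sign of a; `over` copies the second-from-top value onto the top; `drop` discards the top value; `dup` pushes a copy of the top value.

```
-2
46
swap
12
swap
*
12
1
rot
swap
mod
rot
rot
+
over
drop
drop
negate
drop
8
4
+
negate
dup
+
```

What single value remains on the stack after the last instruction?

-2     → [-2]
46     → [-2, 46]
swap   → [46, -2]
12     → [46, -2, 12]
swap   → [46, 12, -2]
*      → [46, -24]
12     → [46, -24, 12]
1      → [46, -24, 12, 1]
rot    → [46, 12, 1, -24]
swap   → [46, 12, -24, 1]
mod    → [46, 12, 0]
rot    → [12, 0, 46]
rot    → [0, 46, 12]
+      → [0, 58]
over   → [0, 58, 0]
drop   → [0, 58]
drop   → [0]
negate → [0]
drop   → []
8      → [8]
4      → [8, 4]
+      → [12]
negate → [-12]
dup    → [-12, -12]
+      → [-24]

-24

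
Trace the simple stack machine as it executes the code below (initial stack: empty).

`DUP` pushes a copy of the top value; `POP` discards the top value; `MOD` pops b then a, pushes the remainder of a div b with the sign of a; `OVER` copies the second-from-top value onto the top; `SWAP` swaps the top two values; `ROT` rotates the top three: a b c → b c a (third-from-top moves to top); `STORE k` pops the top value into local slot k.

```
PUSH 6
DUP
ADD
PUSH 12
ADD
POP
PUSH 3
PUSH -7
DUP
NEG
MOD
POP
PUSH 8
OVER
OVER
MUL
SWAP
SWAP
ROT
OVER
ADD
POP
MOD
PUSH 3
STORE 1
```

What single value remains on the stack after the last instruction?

8

PUSH 6  → 6
DUP     → 6 6
ADD     → 12
PUSH 12 → 12 12
ADD     → 24
POP     → (empty)
PUSH 3  → 3
PUSH -7 → 3 -7
DUP     → 3 -7 -7
NEG     → 3 -7 7
MOD     → 3 0
POP     → 3
PUSH 8  → 3 8
OVER    → 3 8 3
OVER    → 3 8 3 8
MUL     → 3 8 24
SWAP    → 3 24 8
SWAP    → 3 8 24
ROT     → 8 24 3
OVER    → 8 24 3 24
ADD     → 8 24 27
POP     → 8 24
MOD     → 8
PUSH 3  → 8 3
STORE 1 → 8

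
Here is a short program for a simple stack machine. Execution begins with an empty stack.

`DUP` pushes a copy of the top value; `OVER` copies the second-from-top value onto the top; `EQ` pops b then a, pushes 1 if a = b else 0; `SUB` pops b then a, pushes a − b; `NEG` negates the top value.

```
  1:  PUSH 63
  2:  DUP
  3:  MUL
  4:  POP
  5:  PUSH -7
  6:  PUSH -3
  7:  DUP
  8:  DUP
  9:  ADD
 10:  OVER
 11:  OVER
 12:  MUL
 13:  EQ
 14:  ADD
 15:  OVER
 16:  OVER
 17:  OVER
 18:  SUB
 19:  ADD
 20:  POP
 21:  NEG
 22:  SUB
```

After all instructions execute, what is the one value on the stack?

-10

PUSH 63 : [63]
DUP     : [63, 63]
MUL     : [3969]
POP     : []
PUSH -7 : [-7]
PUSH -3 : [-7, -3]
DUP     : [-7, -3, -3]
DUP     : [-7, -3, -3, -3]
ADD     : [-7, -3, -6]
OVER    : [-7, -3, -6, -3]
OVER    : [-7, -3, -6, -3, -6]
MUL     : [-7, -3, -6, 18]
EQ      : [-7, -3, 0]
ADD     : [-7, -3]
OVER    : [-7, -3, -7]
OVER    : [-7, -3, -7, -3]
OVER    : [-7, -3, -7, -3, -7]
SUB     : [-7, -3, -7, 4]
ADD     : [-7, -3, -3]
POP     : [-7, -3]
NEG     : [-7, 3]
SUB     : [-10]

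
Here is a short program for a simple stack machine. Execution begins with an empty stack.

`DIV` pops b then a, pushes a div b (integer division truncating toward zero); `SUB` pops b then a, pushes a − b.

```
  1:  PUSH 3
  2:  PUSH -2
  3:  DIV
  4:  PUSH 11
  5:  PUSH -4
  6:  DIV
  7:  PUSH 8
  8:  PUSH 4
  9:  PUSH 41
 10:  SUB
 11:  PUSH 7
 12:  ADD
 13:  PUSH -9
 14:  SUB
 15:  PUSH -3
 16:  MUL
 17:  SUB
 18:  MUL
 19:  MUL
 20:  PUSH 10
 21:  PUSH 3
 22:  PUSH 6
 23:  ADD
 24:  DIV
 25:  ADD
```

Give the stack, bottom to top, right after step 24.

PUSH 3   3
PUSH -2  3 -2
DIV      -1
PUSH 11  -1 11
PUSH -4  -1 11 -4
DIV      -1 -2
PUSH 8   -1 -2 8
PUSH 4   -1 -2 8 4
PUSH 41  -1 -2 8 4 41
SUB      -1 -2 8 -37
PUSH 7   -1 -2 8 -37 7
ADD      -1 -2 8 -30
PUSH -9  -1 -2 8 -30 -9
SUB      -1 -2 8 -21
PUSH -3  -1 -2 8 -21 -3
MUL      -1 -2 8 63
SUB      -1 -2 -55
MUL      -1 110
MUL      -110
PUSH 10  -110 10
PUSH 3   -110 10 3
PUSH 6   -110 10 3 6
ADD      -110 10 9
DIV      -110 1

[-110, 1]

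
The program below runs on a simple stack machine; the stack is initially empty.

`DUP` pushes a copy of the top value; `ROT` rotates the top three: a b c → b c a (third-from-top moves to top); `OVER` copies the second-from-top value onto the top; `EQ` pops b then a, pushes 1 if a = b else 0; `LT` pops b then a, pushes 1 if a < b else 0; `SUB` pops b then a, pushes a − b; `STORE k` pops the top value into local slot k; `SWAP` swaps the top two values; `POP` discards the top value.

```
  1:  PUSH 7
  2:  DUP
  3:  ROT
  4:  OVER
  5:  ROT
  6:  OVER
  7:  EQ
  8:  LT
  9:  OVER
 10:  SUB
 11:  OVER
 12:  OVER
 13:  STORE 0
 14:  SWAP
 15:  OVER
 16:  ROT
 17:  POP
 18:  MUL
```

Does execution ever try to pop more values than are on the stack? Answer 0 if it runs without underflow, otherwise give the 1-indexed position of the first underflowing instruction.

3

PUSH 7 -> [7]
DUP    -> [7, 7]
ROT  — needs 3 operands, stack has 2 → underflow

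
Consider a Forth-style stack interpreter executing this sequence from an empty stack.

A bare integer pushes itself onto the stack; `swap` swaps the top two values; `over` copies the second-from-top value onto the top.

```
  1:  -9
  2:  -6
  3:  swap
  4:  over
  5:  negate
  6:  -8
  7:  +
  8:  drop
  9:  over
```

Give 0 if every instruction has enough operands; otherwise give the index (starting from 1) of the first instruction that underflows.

-9     -> -9
-6     -> -9 -6
swap   -> -6 -9
over   -> -6 -9 -6
negate -> -6 -9 6
-8     -> -6 -9 6 -8
+      -> -6 -9 -2
drop   -> -6 -9
over   -> -6 -9 -6

0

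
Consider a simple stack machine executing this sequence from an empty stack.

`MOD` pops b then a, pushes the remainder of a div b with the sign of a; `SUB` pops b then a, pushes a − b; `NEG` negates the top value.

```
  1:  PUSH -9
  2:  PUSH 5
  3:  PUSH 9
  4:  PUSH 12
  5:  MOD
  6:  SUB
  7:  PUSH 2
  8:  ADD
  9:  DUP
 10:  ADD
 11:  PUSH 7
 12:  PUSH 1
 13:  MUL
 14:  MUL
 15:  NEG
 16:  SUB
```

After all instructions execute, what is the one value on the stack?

-37

PUSH -9  -9
PUSH 5   -9 5
PUSH 9   -9 5 9
PUSH 12  -9 5 9 12
MOD      -9 5 9
SUB      -9 -4
PUSH 2   -9 -4 2
ADD      -9 -2
DUP      -9 -2 -2
ADD      -9 -4
PUSH 7   -9 -4 7
PUSH 1   -9 -4 7 1
MUL      -9 -4 7
MUL      -9 -28
NEG      -9 28
SUB      -37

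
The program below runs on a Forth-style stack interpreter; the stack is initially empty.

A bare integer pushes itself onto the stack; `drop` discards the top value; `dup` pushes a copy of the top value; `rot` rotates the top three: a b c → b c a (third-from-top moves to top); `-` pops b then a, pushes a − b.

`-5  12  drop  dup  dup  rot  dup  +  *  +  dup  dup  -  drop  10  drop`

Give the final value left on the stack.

45

-5    [-5]
12    [-5, 12]
drop  [-5]
dup   [-5, -5]
dup   [-5, -5, -5]
rot   [-5, -5, -5]
dup   [-5, -5, -5, -5]
+     [-5, -5, -10]
*     [-5, 50]
+     [45]
dup   [45, 45]
dup   [45, 45, 45]
-     [45, 0]
drop  [45]
10    [45, 10]
drop  [45]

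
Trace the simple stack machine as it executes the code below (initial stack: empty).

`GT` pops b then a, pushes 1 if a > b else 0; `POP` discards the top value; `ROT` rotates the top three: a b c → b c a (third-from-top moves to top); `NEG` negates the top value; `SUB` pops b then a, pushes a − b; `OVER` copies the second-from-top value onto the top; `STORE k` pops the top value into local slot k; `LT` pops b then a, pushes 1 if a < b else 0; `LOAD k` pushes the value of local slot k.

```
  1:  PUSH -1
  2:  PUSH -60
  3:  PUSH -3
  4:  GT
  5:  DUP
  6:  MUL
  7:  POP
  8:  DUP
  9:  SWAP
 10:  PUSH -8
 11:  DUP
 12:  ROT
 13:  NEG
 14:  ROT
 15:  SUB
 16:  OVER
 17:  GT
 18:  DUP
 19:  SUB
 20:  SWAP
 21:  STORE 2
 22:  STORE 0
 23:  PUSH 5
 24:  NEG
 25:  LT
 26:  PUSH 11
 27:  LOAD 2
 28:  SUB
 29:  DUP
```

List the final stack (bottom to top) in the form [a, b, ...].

PUSH -1  → -1
PUSH -60 → -1 -60
PUSH -3  → -1 -60 -3
GT       → -1 0
DUP      → -1 0 0
MUL      → -1 0
POP      → -1
DUP      → -1 -1
SWAP     → -1 -1
PUSH -8  → -1 -1 -8
DUP      → -1 -1 -8 -8
ROT      → -1 -8 -8 -1
NEG      → -1 -8 -8 1
ROT      → -1 -8 1 -8
SUB      → -1 -8 9
OVER     → -1 -8 9 -8
GT       → -1 -8 1
DUP      → -1 -8 1 1
SUB      → -1 -8 0
SWAP     → -1 0 -8
STORE 2  → -1 0
STORE 0  → -1
PUSH 5   → -1 5
NEG      → -1 -5
LT       → 0
PUSH 11  → 0 11
LOAD 2   → 0 11 -8
SUB      → 0 19
DUP      → 0 19 19

[0, 19, 19]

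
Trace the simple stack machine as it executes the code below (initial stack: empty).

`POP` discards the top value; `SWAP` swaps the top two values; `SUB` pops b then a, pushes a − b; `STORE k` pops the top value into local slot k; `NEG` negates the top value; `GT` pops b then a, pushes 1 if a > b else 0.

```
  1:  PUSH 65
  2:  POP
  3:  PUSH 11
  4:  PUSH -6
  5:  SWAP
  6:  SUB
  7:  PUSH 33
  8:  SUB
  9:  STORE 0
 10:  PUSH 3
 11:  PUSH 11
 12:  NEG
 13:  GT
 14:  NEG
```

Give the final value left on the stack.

-1

PUSH 65 → [65]
POP     → []
PUSH 11 → [11]
PUSH -6 → [11, -6]
SWAP    → [-6, 11]
SUB     → [-17]
PUSH 33 → [-17, 33]
SUB     → [-50]
STORE 0 → []
PUSH 3  → [3]
PUSH 11 → [3, 11]
NEG     → [3, -11]
GT      → [1]
NEG     → [-1]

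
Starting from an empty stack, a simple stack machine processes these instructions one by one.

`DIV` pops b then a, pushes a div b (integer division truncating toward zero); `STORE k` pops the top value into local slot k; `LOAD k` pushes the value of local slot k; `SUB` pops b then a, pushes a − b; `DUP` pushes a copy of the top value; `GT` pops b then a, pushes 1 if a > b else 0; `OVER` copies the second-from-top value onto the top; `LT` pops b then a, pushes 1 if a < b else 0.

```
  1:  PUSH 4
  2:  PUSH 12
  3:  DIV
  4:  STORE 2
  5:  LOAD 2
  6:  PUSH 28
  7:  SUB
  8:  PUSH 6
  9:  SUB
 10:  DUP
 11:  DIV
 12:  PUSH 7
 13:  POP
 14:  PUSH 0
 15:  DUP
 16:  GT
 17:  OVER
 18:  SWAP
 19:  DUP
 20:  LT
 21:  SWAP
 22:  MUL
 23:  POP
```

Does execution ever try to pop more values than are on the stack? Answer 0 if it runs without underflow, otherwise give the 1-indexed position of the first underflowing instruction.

0

PUSH 4  -> 4
PUSH 12 -> 4 12
DIV     -> 0
STORE 2 -> (empty)
LOAD 2  -> 0
PUSH 28 -> 0 28
SUB     -> -28
PUSH 6  -> -28 6
SUB     -> -34
DUP     -> -34 -34
DIV     -> 1
PUSH 7  -> 1 7
POP     -> 1
PUSH 0  -> 1 0
DUP     -> 1 0 0
GT      -> 1 0
OVER    -> 1 0 1
SWAP    -> 1 1 0
DUP     -> 1 1 0 0
LT      -> 1 1 0
SWAP    -> 1 0 1
MUL     -> 1 0
POP     -> 1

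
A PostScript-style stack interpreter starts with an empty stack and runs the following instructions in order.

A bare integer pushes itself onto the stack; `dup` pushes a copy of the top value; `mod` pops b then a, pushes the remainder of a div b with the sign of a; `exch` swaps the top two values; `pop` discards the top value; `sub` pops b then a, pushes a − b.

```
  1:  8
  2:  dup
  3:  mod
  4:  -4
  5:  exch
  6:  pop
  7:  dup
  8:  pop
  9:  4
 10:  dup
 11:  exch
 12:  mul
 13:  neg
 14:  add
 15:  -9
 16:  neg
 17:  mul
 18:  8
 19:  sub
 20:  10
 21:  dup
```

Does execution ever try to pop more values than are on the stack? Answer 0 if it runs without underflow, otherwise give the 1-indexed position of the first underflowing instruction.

8    : [8]
dup  : [8, 8]
mod  : [0]
-4   : [0, -4]
exch : [-4, 0]
pop  : [-4]
dup  : [-4, -4]
pop  : [-4]
4    : [-4, 4]
dup  : [-4, 4, 4]
exch : [-4, 4, 4]
mul  : [-4, 16]
neg  : [-4, -16]
add  : [-20]
-9   : [-20, -9]
neg  : [-20, 9]
mul  : [-180]
8    : [-180, 8]
sub  : [-188]
10   : [-188, 10]
dup  : [-188, 10, 10]

0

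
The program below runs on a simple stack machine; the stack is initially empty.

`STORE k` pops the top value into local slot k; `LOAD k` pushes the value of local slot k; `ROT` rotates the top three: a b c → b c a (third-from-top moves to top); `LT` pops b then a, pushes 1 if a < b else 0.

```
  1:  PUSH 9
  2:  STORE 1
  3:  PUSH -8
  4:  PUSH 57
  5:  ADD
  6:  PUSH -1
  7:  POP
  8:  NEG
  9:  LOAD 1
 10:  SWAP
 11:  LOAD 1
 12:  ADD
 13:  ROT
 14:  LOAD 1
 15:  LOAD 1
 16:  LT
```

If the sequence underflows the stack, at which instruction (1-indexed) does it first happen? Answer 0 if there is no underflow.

PUSH 9  : [9]
STORE 1 : []
PUSH -8 : [-8]
PUSH 57 : [-8, 57]
ADD     : [49]
PUSH -1 : [49, -1]
POP     : [49]
NEG     : [-49]
LOAD 1  : [-49, 9]
SWAP    : [9, -49]
LOAD 1  : [9, -49, 9]
ADD     : [9, -40]
ROT  — needs 3 operands, stack has 2 → underflow

13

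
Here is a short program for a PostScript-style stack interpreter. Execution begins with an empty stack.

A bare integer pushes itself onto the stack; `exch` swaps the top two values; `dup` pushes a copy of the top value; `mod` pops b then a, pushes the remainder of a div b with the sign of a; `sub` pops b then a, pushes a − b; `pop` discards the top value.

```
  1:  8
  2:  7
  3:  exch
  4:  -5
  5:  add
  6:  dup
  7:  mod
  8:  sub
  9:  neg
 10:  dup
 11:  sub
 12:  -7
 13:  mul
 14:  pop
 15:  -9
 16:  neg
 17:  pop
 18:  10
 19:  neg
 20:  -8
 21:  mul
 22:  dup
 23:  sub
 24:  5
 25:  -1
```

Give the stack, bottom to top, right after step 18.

[10]

8    → [8]
7    → [8, 7]
exch → [7, 8]
-5   → [7, 8, -5]
add  → [7, 3]
dup  → [7, 3, 3]
mod  → [7, 0]
sub  → [7]
neg  → [-7]
dup  → [-7, -7]
sub  → [0]
-7   → [0, -7]
mul  → [0]
pop  → []
-9   → [-9]
neg  → [9]
pop  → []
10   → [10]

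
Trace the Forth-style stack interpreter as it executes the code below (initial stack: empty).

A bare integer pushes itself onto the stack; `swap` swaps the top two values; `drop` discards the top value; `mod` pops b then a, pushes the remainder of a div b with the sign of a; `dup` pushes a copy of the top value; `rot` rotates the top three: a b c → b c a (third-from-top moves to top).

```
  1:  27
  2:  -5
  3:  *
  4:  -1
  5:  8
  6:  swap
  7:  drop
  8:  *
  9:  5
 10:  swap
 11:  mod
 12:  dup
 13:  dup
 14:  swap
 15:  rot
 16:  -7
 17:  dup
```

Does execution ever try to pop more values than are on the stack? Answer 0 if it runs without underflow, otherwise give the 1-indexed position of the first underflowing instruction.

0

27   : 27
-5   : 27 -5
*    : -135
-1   : -135 -1
8    : -135 -1 8
swap : -135 8 -1
drop : -135 8
*    : -1080
5    : -1080 5
swap : 5 -1080
mod  : 5
dup  : 5 5
dup  : 5 5 5
swap : 5 5 5
rot  : 5 5 5
-7   : 5 5 5 -7
dup  : 5 5 5 -7 -7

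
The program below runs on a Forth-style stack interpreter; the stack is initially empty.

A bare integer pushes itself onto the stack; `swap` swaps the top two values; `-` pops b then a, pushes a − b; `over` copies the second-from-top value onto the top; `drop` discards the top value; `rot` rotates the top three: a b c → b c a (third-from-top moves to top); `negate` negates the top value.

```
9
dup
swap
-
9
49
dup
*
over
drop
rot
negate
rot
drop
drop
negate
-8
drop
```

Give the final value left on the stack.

-2401

9      -> [9]
dup    -> [9, 9]
swap   -> [9, 9]
-      -> [0]
9      -> [0, 9]
49     -> [0, 9, 49]
dup    -> [0, 9, 49, 49]
*      -> [0, 9, 2401]
over   -> [0, 9, 2401, 9]
drop   -> [0, 9, 2401]
rot    -> [9, 2401, 0]
negate -> [9, 2401, 0]
rot    -> [2401, 0, 9]
drop   -> [2401, 0]
drop   -> [2401]
negate -> [-2401]
-8     -> [-2401, -8]
drop   -> [-2401]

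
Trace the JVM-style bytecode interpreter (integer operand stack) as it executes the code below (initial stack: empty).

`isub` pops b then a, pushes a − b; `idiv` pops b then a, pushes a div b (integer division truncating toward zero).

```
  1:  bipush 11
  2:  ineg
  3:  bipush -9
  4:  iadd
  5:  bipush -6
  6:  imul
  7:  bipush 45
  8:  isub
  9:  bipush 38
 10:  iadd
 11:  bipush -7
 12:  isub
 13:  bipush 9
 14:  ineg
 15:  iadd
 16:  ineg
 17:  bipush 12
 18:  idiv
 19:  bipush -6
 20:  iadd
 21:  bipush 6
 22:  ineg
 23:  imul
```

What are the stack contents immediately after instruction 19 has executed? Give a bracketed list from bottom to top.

[-9, -6]

bipush 11 : [11]
ineg      : [-11]
bipush -9 : [-11, -9]
iadd      : [-20]
bipush -6 : [-20, -6]
imul      : [120]
bipush 45 : [120, 45]
isub      : [75]
bipush 38 : [75, 38]
iadd      : [113]
bipush -7 : [113, -7]
isub      : [120]
bipush 9  : [120, 9]
ineg      : [120, -9]
iadd      : [111]
ineg      : [-111]
bipush 12 : [-111, 12]
idiv      : [-9]
bipush -6 : [-9, -6]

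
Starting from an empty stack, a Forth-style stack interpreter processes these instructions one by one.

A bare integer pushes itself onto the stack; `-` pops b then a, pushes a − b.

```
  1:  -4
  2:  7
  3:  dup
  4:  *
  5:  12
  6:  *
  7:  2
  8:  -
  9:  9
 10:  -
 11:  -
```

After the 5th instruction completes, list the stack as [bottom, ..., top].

[-4, 49, 12]

-4   -4
7    -4 7
dup  -4 7 7
*    -4 49
12   -4 49 12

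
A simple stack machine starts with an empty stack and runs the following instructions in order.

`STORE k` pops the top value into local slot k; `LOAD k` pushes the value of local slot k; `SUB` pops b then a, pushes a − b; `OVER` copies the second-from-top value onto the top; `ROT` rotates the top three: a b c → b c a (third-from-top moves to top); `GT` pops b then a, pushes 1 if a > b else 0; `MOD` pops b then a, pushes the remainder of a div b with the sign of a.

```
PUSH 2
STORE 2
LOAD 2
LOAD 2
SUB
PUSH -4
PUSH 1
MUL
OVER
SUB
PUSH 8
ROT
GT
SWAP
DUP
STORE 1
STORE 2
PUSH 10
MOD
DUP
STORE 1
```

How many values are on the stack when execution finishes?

PUSH 2  → 2
STORE 2 → (empty)
LOAD 2  → 2
LOAD 2  → 2 2
SUB     → 0
PUSH -4 → 0 -4
PUSH 1  → 0 -4 1
MUL     → 0 -4
OVER    → 0 -4 0
SUB     → 0 -4
PUSH 8  → 0 -4 8
ROT     → -4 8 0
GT      → -4 1
SWAP    → 1 -4
DUP     → 1 -4 -4
STORE 1 → 1 -4
STORE 2 → 1
PUSH 10 → 1 10
MOD     → 1
DUP     → 1 1
STORE 1 → 1

1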